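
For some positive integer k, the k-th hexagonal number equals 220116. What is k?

Set n(2n−1) = 220116, giving 2n² − n − 220116 = 0.
The discriminant is 1 + 8·220116 = 1760929, and √1760929 = 1327.
So n = (1 + 1327) / 4 = 1328/4 = 332.
Check: 332·(2·332 − 1) = 220116. ✓

332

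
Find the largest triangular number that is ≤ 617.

Solve n(n+1)/2 ≤ 617 for integer n.
n = 34 gives 595 ≤ 617, while n = 35 gives 630 > 617; so the answer is 595.

595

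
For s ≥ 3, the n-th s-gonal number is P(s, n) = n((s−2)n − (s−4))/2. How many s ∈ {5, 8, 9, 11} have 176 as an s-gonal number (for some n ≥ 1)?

2

s = 5: P(5, 11) = 176. ✓
s = 8: P(8, 8) = 176. ✓
s = 9: P(9, 7) = 154 and P(9, 8) = 204; 176 is not s-gonal.
s = 11: P(11, 6) = 141 and P(11, 7) = 196; 176 is not s-gonal.
Hits: s ∈ {5, 8} → 2.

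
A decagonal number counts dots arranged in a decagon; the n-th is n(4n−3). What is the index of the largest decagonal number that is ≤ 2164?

23

Solve n(4n−3) ≤ 2164 for integer n.
n = 23 gives 2047 ≤ 2164, while n = 24 gives 2232 > 2164; so the answer is index 23.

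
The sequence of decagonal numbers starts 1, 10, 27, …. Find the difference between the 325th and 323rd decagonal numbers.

325·(4·325 − 3) = 421525 and 323·(4·323 − 3) = 416347.
Difference: 421525 − 416347 = 5178.

5178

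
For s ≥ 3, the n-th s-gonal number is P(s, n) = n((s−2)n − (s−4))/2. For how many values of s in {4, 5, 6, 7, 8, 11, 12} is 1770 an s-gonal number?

1

s = 4: P(4, 42) = 1764 and P(4, 43) = 1849; 1770 is not s-gonal.
s = 5: P(5, 34) = 1717 and P(5, 35) = 1820; 1770 is not s-gonal.
s = 6: P(6, 30) = 1770. ✓
s = 7: P(7, 26) = 1651 and P(7, 27) = 1782; 1770 is not s-gonal.
s = 8: P(8, 24) = 1680 and P(8, 25) = 1825; 1770 is not s-gonal.
s = 11: P(11, 20) = 1730 and P(11, 21) = 1911; 1770 is not s-gonal.
s = 12: P(12, 19) = 1729 and P(12, 20) = 1920; 1770 is not s-gonal.
Hits: s ∈ {6} → 1.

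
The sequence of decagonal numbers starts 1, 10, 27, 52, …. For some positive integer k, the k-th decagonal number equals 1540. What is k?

20

Set n(4n−3) = 1540, giving 4n² − 3n − 1540 = 0.
So n = (3 + 157) / 8 = 160/8 = 20.
Check: 20·(4·20 − 3) = 1540. ✓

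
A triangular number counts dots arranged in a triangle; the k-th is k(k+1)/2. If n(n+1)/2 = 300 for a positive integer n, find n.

24

Set n(n+1)/2 = 300, giving n² + n − 600 = 0.
The discriminant is 1 + 8·300 = 2401, and √2401 = 49.
So n = (-1 + 49) / 2 = 48/2 = 24.
Check: 24·25/2 = 300. ✓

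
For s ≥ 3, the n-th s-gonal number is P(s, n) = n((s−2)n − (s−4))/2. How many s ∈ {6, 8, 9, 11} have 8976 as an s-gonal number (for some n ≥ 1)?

s = 6: P(6, 67) = 8911 and P(6, 68) = 9180; 8976 is not s-gonal.
s = 8: P(8, 55) = 8965 and P(8, 56) = 9296; 8976 is not s-gonal.
s = 9: P(9, 51) = 8976. ✓
s = 11: P(11, 45) = 8955 and P(11, 46) = 9361; 8976 is not s-gonal.
Hits: s ∈ {9} → 1.

1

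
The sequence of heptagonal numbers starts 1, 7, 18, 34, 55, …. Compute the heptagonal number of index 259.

The 259th heptagonal number is n(5n−3)/2 with n = 259.
259·(5·259 − 3)/2 = 259·1292/2 = 259·646 = 167314.

167314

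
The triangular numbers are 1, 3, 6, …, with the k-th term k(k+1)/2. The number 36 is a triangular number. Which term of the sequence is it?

8

Set n(n+1)/2 = 36, giving n² + n − 72 = 0.
The discriminant is 1 + 8·36 = 289, and √289 = 17.
So n = (-1 + 17) / 2 = 16/2 = 8.
Check: 8·9/2 = 36. ✓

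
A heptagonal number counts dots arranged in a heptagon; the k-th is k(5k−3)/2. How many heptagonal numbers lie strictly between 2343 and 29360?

78

The n-th heptagonal number is n(5n−3)/2.
Smallest index with value > 2343: n = 31 (giving 2356).
Largest index with value < 29360: n = 108 (giving 28998).
Indices 31 through 108: 78 terms.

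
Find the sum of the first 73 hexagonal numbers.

Σ i(2i−1) = 2Σi² − Σi over i = 1..73.
Σi = 2701 and Σi² = 132349.
2·132349 − 1·2701 = 261997.

261997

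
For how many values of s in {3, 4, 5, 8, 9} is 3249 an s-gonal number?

s = 3: P(3, 80) = 3240 and P(3, 81) = 3321; 3249 is not s-gonal.
s = 4: P(4, 57) = 3249. ✓
s = 5: P(5, 46) = 3151 and P(5, 47) = 3290; 3249 is not s-gonal.
s = 8: P(8, 33) = 3201 and P(8, 34) = 3400; 3249 is not s-gonal.
s = 9: P(9, 30) = 3075 and P(9, 31) = 3286; 3249 is not s-gonal.
Hits: s ∈ {4} → 1.

1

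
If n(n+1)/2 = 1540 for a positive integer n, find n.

Set n(n+1)/2 = 1540, giving n² + n − 3080 = 0.
So n = (-1 + 111) / 2 = 110/2 = 55.

55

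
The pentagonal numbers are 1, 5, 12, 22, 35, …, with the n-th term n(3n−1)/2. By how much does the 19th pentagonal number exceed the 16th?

19·(3·19 − 1)/2 = 532 and 16·(3·16 − 1)/2 = 376.
Difference: 532 − 376 = 156.

156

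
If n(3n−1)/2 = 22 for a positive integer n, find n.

4

Set n(3n−1)/2 = 22, giving 3n² − n − 44 = 0.
The discriminant is 1 + 24·22 = 529, and √529 = 23.
So n = (1 + 23) / 6 = 24/6 = 4.
Check: 4·(3·4 − 1)/2 = 22. ✓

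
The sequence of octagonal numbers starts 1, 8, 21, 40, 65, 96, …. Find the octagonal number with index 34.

3400

The 34th octagonal number is n(3n−2) with n = 34.
34·(3·34 − 2) = 34·100 = 3400.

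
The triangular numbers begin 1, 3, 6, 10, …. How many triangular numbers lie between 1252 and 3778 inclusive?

37

The n-th triangular number is n(n+1)/2.
Smallest index with value ≥ 1252: n = 50 (giving 1275).
Largest index with value ≤ 3778: n = 86 (giving 3741).
Indices 50 through 86: 37 terms.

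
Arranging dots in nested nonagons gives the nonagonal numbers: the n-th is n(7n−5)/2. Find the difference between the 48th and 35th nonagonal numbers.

48·(7·48 − 5)/2 = 7944 and 35·(7·35 − 5)/2 = 4200.
Difference: 7944 − 4200 = 3744.

3744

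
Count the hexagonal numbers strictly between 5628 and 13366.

28

The n-th hexagonal number is n(2n−1).
Smallest index with value > 5628: n = 54 (giving 5778).
Largest index with value < 13366: n = 81 (giving 13041).
Indices 54 through 81: 28 terms.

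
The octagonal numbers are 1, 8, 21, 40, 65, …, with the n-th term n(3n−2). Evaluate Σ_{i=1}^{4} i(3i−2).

Σ i(3i−2) = 3Σi² − 2Σi over i = 1..4.
Σi = 10 and Σi² = 30.
3·30 − 2·10 = 70.

70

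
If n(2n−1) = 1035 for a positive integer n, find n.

23

Set n(2n−1) = 1035, giving 2n² − n − 1035 = 0.
The discriminant is 1 + 8·1035 = 8281, and √8281 = 91.
So n = (1 + 91) / 4 = 92/4 = 23.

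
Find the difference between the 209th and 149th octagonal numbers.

64320

209·(3·209 − 2) = 130625 and 149·(3·149 − 2) = 66305.
Difference: 130625 − 66305 = 64320.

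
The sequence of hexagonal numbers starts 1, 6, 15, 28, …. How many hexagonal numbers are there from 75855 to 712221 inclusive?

403

The n-th hexagonal number is n(2n−1).
Smallest index with value ≥ 75855: n = 195 (giving 75855).
Largest index with value ≤ 712221: n = 597 (giving 712221).
Indices 195 through 597: 403 terms.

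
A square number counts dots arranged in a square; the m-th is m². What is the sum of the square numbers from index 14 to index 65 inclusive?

Σ_{i=14}^{65} i² = 93665 − 819 = 92846.

92846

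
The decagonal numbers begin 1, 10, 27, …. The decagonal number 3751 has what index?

31

Set n(4n−3) = 3751, giving 4n² − 3n − 3751 = 0.
The discriminant is 9 + 16·3751 = 60025, and √60025 = 245.
So n = (3 + 245) / 8 = 248/8 = 31.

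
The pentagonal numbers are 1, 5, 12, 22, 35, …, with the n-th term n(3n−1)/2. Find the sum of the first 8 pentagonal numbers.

Σ i(3i−1)/2 = (3Σi² − Σi) / 2 over i = 1..8.
Σi = 36 and Σi² = 204.
(3·204 − 1·36) / 2 = 576/2 = 288.

288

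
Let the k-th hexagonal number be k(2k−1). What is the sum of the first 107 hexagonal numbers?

822402

Σ i(2i−1) = 2Σi² − Σi over i = 1..107.
Σi = 5778 and Σi² = 414090.
2·414090 − 1·5778 = 822402.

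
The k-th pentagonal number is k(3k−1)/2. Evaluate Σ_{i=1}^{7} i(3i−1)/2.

Σ i(3i−1)/2 = (3Σi² − Σi) / 2 over i = 1..7.
Σi = 28 and Σi² = 140.
(3·140 − 1·28) / 2 = 392/2 = 196.

196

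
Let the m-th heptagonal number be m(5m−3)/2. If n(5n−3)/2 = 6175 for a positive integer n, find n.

50

Set n(5n−3)/2 = 6175, giving 5n² − 3n − 12350 = 0.
The discriminant is 9 + 40·6175 = 247009, and √247009 = 497.
So n = (3 + 497) / 10 = 500/10 = 50.
Check: 50·(5·50 − 3)/2 = 6175. ✓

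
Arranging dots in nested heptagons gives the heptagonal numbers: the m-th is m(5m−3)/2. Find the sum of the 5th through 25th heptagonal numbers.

Σ i(5i−3)/2 = (5Σi² − 3Σi) / 2 over i = 5..25.
Σi = 325 − 10 = 315 and Σi² = 5525 − 30 = 5495.
(5·5495 − 3·315) / 2 = 26530/2 = 13265.

13265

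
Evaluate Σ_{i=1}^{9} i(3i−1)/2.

405

Σ i(3i−1)/2 = (3Σi² − Σi) / 2 over i = 1..9.
Σi = 45 and Σi² = 285.
(3·285 − 1·45) / 2 = 810/2 = 405.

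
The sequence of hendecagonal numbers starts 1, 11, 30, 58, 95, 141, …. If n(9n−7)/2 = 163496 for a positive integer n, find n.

191

Set n(9n−7)/2 = 163496, giving 9n² − 7n − 326992 = 0.
The discriminant is 49 + 72·163496 = 11771761, and √11771761 = 3431.
So n = (7 + 3431) / 18 = 3438/18 = 191.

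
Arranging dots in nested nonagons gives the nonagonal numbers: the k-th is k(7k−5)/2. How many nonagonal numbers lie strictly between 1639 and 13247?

The n-th nonagonal number is n(7n−5)/2.
Smallest index with value > 1639: n = 23 (giving 1794).
Largest index with value < 13247: n = 61 (giving 12871).
Indices 23 through 61: 39 terms.

39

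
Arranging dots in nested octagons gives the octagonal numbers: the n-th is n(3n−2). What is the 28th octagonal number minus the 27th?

Consecutive octagonal numbers differ by 6n − 5: here 6·28 − 5 = 163.

163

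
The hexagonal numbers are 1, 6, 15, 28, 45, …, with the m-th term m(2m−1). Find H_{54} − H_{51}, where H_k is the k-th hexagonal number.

54·(2·54 − 1) = 5778 and 51·(2·51 − 1) = 5151.
Difference: 5778 − 5151 = 627.

627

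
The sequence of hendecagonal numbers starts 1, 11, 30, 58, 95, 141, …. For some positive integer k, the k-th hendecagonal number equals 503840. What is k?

335

Set n(9n−7)/2 = 503840, giving 9n² − 7n − 1007680 = 0.
The discriminant is 49 + 72·503840 = 36276529, and √36276529 = 6023.
So n = (7 + 6023) / 18 = 6030/18 = 335.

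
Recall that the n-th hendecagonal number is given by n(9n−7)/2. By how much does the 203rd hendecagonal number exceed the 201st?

3629

203·(9·203 − 7)/2 = 184730 and 201·(9·201 − 7)/2 = 181101.
Difference: 184730 − 181101 = 3629.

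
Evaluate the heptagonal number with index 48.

5688

The 48th heptagonal number is n(5n−3)/2 with n = 48.
48·(5·48 − 3)/2 = 48·237/2 = 5688.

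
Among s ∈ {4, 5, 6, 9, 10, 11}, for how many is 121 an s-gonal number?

s = 4: P(4, 11) = 121. ✓
s = 5: P(5, 9) = 117 and P(5, 10) = 145; 121 is not s-gonal.
s = 6: P(6, 8) = 120 and P(6, 9) = 153; 121 is not s-gonal.
s = 9: P(9, 6) = 111 and P(9, 7) = 154; 121 is not s-gonal.
s = 10: P(10, 5) = 85 and P(10, 6) = 126; 121 is not s-gonal.
s = 11: P(11, 5) = 95 and P(11, 6) = 141; 121 is not s-gonal.
Hits: s ∈ {4} → 1.

1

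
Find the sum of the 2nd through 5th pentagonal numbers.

74

Σ i(3i−1)/2 = (3Σi² − Σi) / 2 over i = 2..5.
Σi = 15 − 1 = 14 and Σi² = 55 − 1 = 54.
(3·54 − 1·14) / 2 = 148/2 = 74.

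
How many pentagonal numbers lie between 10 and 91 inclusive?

The n-th pentagonal number is n(3n−1)/2.
Smallest index with value ≥ 10: n = 3 (giving 12).
Largest index with value ≤ 91: n = 7 (giving 70).
Indices 3 through 7: 5 terms.

5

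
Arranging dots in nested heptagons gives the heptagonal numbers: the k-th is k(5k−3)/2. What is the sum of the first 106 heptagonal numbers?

998096

Σ i(5i−3)/2 = (5Σi² − 3Σi) / 2 over i = 1..106.
Σi = 5671 and Σi² = 402641.
(5·402641 − 3·5671) / 2 = 1996192/2 = 998096.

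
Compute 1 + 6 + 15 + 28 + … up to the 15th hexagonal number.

2360

Σ i(2i−1) = 2Σi² − Σi over i = 1..15.
Σi = 120 and Σi² = 1240.
2·1240 − 1·120 = 2360.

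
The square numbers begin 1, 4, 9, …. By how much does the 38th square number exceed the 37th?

75

n² − (n−1)² = 2n − 1, so 38² − 37² = 2·38 − 1 = 75.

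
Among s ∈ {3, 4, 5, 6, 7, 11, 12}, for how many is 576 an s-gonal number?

s = 3: P(3, 33) = 561 and P(3, 34) = 595; 576 is not s-gonal.
s = 4: P(4, 24) = 576. ✓
s = 5: P(5, 19) = 532 and P(5, 20) = 590; 576 is not s-gonal.
s = 6: P(6, 17) = 561 and P(6, 18) = 630; 576 is not s-gonal.
s = 7: P(7, 15) = 540 and P(7, 16) = 616; 576 is not s-gonal.
s = 11: P(11, 11) = 506 and P(11, 12) = 606; 576 is not s-gonal.
s = 12: P(12, 11) = 561 and P(12, 12) = 672; 576 is not s-gonal.
Hits: s ∈ {4} → 1.

1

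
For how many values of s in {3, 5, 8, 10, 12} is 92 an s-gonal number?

s = 3: P(3, 13) = 91 and P(3, 14) = 105; 92 is not s-gonal.
s = 5: P(5, 8) = 92. ✓
s = 8: P(8, 5) = 65 and P(8, 6) = 96; 92 is not s-gonal.
s = 10: P(10, 5) = 85 and P(10, 6) = 126; 92 is not s-gonal.
s = 12: P(12, 4) = 64 and P(12, 5) = 105; 92 is not s-gonal.
Hits: s ∈ {5} → 1.

1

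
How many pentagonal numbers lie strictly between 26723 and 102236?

128

The n-th pentagonal number is n(3n−1)/2.
Smallest index with value > 26723: n = 134 (giving 26867).
Largest index with value < 102236: n = 261 (giving 102051).
Indices 134 through 261: 128 terms.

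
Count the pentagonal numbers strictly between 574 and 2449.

21

The n-th pentagonal number is n(3n−1)/2.
Smallest index with value > 574: n = 20 (giving 590).
Largest index with value < 2449: n = 40 (giving 2380).
Indices 20 through 40: 21 terms.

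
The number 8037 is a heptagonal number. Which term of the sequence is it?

Set n(5n−3)/2 = 8037, giving 5n² − 3n − 16074 = 0.
The discriminant is 9 + 40·8037 = 321489, and √321489 = 567.
So n = (3 + 567) / 10 = 570/10 = 57.

57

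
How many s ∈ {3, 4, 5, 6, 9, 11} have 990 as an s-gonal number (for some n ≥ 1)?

s = 3: P(3, 44) = 990. ✓
s = 4: P(4, 31) = 961 and P(4, 32) = 1024; 990 is not s-gonal.
s = 5: P(5, 25) = 925 and P(5, 26) = 1001; 990 is not s-gonal.
s = 6: P(6, 22) = 946 and P(6, 23) = 1035; 990 is not s-gonal.
s = 9: P(9, 17) = 969 and P(9, 18) = 1089; 990 is not s-gonal.
s = 11: P(11, 15) = 960 and P(11, 16) = 1096; 990 is not s-gonal.
Hits: s ∈ {3} → 1.

1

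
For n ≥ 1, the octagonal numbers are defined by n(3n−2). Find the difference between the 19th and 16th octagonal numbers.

19·(3·19 − 2) = 1045 and 16·(3·16 − 2) = 736.
Difference: 1045 − 736 = 309.

309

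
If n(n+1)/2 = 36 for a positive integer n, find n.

8

Set n(n+1)/2 = 36, giving n² + n − 72 = 0.
So n = (-1 + 17) / 2 = 16/2 = 8.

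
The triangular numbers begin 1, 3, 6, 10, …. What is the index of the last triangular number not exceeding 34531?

262

Solve n(n+1)/2 ≤ 34531 for integer n.
n = 262 gives 34453 ≤ 34531, while n = 263 gives 34716 > 34531; so the answer is index 262.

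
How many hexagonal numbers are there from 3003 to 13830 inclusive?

45

The n-th hexagonal number is n(2n−1).
Smallest index with value ≥ 3003: n = 39 (giving 3003).
Largest index with value ≤ 13830: n = 83 (giving 13695).
Indices 39 through 83: 45 terms.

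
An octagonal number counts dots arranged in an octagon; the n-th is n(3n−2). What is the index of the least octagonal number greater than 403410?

368

Solve n(3n−2) > 403410 for integer n.
The largest n with value ≤ 403410 is 367 (since 403333 ≤ 403410 < 405536), so the first above is n = 368, value 405536.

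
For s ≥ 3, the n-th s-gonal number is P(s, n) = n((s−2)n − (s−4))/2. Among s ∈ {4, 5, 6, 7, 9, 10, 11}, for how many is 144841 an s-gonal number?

s = 4: P(4, 380) = 144400 and P(4, 381) = 145161; 144841 is not s-gonal.
s = 5: P(5, 310) = 143995 and P(5, 311) = 144926; 144841 is not s-gonal.
s = 6: P(6, 269) = 144453 and P(6, 270) = 145530; 144841 is not s-gonal.
s = 7: P(7, 241) = 144841. ✓
s = 9: P(9, 203) = 143724 and P(9, 204) = 145146; 144841 is not s-gonal.
s = 10: P(10, 190) = 143830 and P(10, 191) = 145351; 144841 is not s-gonal.
s = 11: P(11, 179) = 143558 and P(11, 180) = 145170; 144841 is not s-gonal.
Hits: s ∈ {7} → 1.

1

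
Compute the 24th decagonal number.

2232

The 24th decagonal number is n(4n−3) with n = 24.
24·(4·24 − 3) = 24·93 = 2232.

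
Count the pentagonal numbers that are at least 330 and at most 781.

8

The n-th pentagonal number is n(3n−1)/2.
Smallest index with value ≥ 330: n = 15 (giving 330).
Largest index with value ≤ 781: n = 22 (giving 715).
Indices 15 through 22: 8 terms.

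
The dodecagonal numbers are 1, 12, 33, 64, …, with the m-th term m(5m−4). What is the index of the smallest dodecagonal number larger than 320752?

Solve n(5n−4) > 320752 for integer n.
The largest n with value ≤ 320752 is 253 (since 319033 ≤ 320752 < 321564), so the first above is n = 254, value 321564.

254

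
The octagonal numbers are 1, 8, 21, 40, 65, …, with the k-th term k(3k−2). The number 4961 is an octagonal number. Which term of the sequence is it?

41

Set n(3n−2) = 4961, giving 3n² − 2n − 4961 = 0.
The discriminant is 4 + 12·4961 = 59536, and √59536 = 244.
So n = (2 + 244) / 6 = 246/6 = 41.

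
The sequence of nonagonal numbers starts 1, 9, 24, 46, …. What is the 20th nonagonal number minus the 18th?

20·(7·20 − 5)/2 = 1350 and 18·(7·18 − 5)/2 = 1089.
Difference: 1350 − 1089 = 261.

261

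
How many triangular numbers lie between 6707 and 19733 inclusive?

The n-th triangular number is n(n+1)/2.
Smallest index with value ≥ 6707: n = 116 (giving 6786).
Largest index with value ≤ 19733: n = 198 (giving 19701).
Indices 116 through 198: 83 terms.

83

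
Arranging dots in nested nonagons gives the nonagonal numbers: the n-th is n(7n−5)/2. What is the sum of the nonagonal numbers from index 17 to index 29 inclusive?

Σ i(7i−5)/2 = (7Σi² − 5Σi) / 2 over i = 17..29.
Σi = 435 − 136 = 299 and Σi² = 8555 − 1496 = 7059.
(7·7059 − 5·299) / 2 = 47918/2 = 23959.

23959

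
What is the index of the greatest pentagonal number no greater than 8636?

76

Solve n(3n−1)/2 ≤ 8636 for integer n.
n = 76 gives 8626 ≤ 8636, while n = 77 gives 8855 > 8636; so the answer is index 76.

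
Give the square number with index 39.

The 39th square number is n² with n = 39.
39² = 1521.

1521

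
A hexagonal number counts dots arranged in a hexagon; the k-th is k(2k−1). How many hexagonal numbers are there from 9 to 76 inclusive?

The n-th hexagonal number is n(2n−1).
Smallest index with value ≥ 9: n = 3 (giving 15).
Largest index with value ≤ 76: n = 6 (giving 66).
Indices 3 through 6: 4 terms.

4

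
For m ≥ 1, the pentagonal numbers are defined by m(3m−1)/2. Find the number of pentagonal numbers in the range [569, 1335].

11

The n-th pentagonal number is n(3n−1)/2.
Smallest index with value ≥ 569: n = 20 (giving 590).
Largest index with value ≤ 1335: n = 30 (giving 1335).
Indices 20 through 30: 11 terms.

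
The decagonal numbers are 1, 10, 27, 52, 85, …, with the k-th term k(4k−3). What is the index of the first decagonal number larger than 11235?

54

Solve n(4n−3) > 11235 for integer n.
The largest n with value ≤ 11235 is 53 (since 11077 ≤ 11235 < 11502), so the first above is n = 54, value 11502.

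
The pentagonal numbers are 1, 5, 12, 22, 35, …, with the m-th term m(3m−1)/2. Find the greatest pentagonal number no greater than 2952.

2882

Solve n(3n−1)/2 ≤ 2952 for integer n.
n = 44 gives 2882 ≤ 2952, while n = 45 gives 3015 > 2952; so the answer is 2882.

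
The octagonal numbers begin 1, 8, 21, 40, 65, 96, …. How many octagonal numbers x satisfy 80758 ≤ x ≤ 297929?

151

The n-th octagonal number is n(3n−2).
Smallest index with value ≥ 80758: n = 165 (giving 81345).
Largest index with value ≤ 297929: n = 315 (giving 297045).
Indices 165 through 315: 151 terms.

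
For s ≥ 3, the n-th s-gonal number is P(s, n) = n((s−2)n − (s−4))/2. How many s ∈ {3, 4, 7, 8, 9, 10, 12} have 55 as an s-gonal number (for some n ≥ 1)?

2

s = 3: P(3, 10) = 55. ✓
s = 4: P(4, 7) = 49 and P(4, 8) = 64; 55 is not s-gonal.
s = 7: P(7, 5) = 55. ✓
s = 8: P(8, 4) = 40 and P(8, 5) = 65; 55 is not s-gonal.
s = 9: P(9, 4) = 46 and P(9, 5) = 75; 55 is not s-gonal.
s = 10: P(10, 4) = 52 and P(10, 5) = 85; 55 is not s-gonal.
s = 12: P(12, 3) = 33 and P(12, 4) = 64; 55 is not s-gonal.
Hits: s ∈ {3, 7} → 2.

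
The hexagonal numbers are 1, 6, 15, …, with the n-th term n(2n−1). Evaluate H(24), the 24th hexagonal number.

The 24th hexagonal number is n(2n−1) with n = 24.
24·(2·24 − 1) = 24·47 = 1128.

1128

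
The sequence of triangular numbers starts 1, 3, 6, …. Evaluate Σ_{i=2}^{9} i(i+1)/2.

164

Σ i(i+1)/2 = (Σi² + Σi) / 2 over i = 2..9.
Σi = 45 − 1 = 44 and Σi² = 285 − 1 = 284.
(1·284 + 1·44) / 2 = 328/2 = 164.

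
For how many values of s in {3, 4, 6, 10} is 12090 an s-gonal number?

s = 3: P(3, 155) = 12090. ✓
s = 4: P(4, 109) = 11881 and P(4, 110) = 12100; 12090 is not s-gonal.
s = 6: P(6, 78) = 12090. ✓
s = 10: P(10, 55) = 11935 and P(10, 56) = 12376; 12090 is not s-gonal.
Hits: s ∈ {3, 6} → 2.

2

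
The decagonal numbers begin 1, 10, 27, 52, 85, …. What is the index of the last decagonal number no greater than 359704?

Solve n(4n−3) ≤ 359704 for integer n.
n = 300 gives 359100 ≤ 359704, while n = 301 gives 361501 > 359704; so the answer is index 300.

300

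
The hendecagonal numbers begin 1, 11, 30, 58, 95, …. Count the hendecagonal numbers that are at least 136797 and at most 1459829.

The n-th hendecagonal number is n(9n−7)/2.
Smallest index with value ≥ 136797: n = 175 (giving 137200).
Largest index with value ≤ 1459829: n = 569 (giving 1454933).
Indices 175 through 569: 395 terms.

395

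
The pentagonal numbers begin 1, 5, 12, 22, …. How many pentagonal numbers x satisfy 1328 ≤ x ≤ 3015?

16

The n-th pentagonal number is n(3n−1)/2.
Smallest index with value ≥ 1328: n = 30 (giving 1335).
Largest index with value ≤ 3015: n = 45 (giving 3015).
Indices 30 through 45: 16 terms.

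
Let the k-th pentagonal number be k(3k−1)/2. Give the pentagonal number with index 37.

2035

The 37th pentagonal number is n(3n−1)/2 with n = 37.
37·(3·37 − 1)/2 = 37·110/2 = 37·55 = 2035.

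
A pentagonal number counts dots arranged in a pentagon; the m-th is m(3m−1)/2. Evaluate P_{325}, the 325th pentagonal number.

The 325th pentagonal number is n(3n−1)/2 with n = 325.
325·(3·325 − 1)/2 = 325·974/2 = 325·487 = 158275.

158275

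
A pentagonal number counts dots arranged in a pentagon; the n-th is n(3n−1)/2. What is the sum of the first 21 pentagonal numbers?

4851

Σ i(3i−1)/2 = (3Σi² − Σi) / 2 over i = 1..21.
Σi = 231 and Σi² = 3311.
(3·3311 − 1·231) / 2 = 9702/2 = 4851.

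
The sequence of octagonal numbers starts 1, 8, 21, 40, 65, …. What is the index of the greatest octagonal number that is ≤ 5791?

44

Solve n(3n−2) ≤ 5791 for integer n.
n = 44 gives 5720 ≤ 5791, while n = 45 gives 5985 > 5791; so the answer is index 44.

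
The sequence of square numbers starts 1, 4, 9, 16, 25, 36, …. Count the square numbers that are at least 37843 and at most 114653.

The n-th square number is n².
Smallest index with value ≥ 37843: n = 195 (giving 38025).
Largest index with value ≤ 114653: n = 338 (giving 114244).
Indices 195 through 338: 144 terms.

144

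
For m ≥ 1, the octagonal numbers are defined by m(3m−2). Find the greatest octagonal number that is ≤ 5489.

Solve n(3n−2) ≤ 5489 for integer n.
n = 43 gives 5461 ≤ 5489, while n = 44 gives 5720 > 5489; so the answer is 5461.

5461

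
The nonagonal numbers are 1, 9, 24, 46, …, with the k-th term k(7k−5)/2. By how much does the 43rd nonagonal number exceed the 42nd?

Consecutive nonagonal numbers differ by 7n − 6: here 7·43 − 6 = 295.

295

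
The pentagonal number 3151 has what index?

Set n(3n−1)/2 = 3151, giving 3n² − n − 6302 = 0.
So n = (1 + 275) / 6 = 276/6 = 46.

46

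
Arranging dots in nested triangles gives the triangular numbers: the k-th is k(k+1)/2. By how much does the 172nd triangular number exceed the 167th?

172·173/2 = 14878 and 167·168/2 = 14028.
Difference: 14878 − 14028 = 850.

850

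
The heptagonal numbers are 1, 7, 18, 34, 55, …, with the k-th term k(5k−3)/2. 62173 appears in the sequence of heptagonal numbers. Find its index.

158

Set n(5n−3)/2 = 62173, giving 5n² − 3n − 124346 = 0.
The discriminant is 9 + 40·62173 = 2486929, and √2486929 = 1577.
So n = (3 + 1577) / 10 = 1580/10 = 158.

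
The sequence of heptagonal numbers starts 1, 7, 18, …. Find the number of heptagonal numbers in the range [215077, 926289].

The n-th heptagonal number is n(5n−3)/2.
Smallest index with value ≥ 215077: n = 294 (giving 215649).
Largest index with value ≤ 926289: n = 609 (giving 926289).
Indices 294 through 609: 316 terms.

316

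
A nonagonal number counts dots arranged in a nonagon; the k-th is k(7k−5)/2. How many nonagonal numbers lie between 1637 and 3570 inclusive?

The n-th nonagonal number is n(7n−5)/2.
Smallest index with value ≥ 1637: n = 22 (giving 1639).
Largest index with value ≤ 3570: n = 32 (giving 3504).
Indices 22 through 32: 11 terms.

11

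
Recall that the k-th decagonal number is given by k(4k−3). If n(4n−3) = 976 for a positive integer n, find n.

16

Set n(4n−3) = 976, giving 4n² − 3n − 976 = 0.
So n = (3 + 125) / 8 = 128/8 = 16.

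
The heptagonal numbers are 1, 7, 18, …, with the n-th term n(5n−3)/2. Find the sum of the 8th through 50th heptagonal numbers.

105092

Σ i(5i−3)/2 = (5Σi² − 3Σi) / 2 over i = 8..50.
Σi = 1275 − 28 = 1247 and Σi² = 42925 − 140 = 42785.
(5·42785 − 3·1247) / 2 = 210184/2 = 105092.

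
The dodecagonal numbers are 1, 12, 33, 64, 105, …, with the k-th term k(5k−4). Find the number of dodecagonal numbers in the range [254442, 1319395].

The n-th dodecagonal number is n(5n−4).
Smallest index with value ≥ 254442: n = 226 (giving 254476).
Largest index with value ≤ 1319395: n = 514 (giving 1318924).
Indices 226 through 514: 289 terms.

289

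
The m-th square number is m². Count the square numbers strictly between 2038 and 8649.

47

The n-th square number is n².
Smallest index with value > 2038: n = 46 (giving 2116).
Largest index with value < 8649: n = 92 (giving 8464).
Indices 46 through 92: 47 terms.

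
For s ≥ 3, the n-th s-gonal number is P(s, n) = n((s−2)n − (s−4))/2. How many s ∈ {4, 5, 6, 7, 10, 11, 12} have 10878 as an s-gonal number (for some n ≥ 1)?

1

s = 4: P(4, 104) = 10816 and P(4, 105) = 11025; 10878 is not s-gonal.
s = 5: P(5, 85) = 10795 and P(5, 86) = 11051; 10878 is not s-gonal.
s = 6: P(6, 74) = 10878. ✓
s = 7: P(7, 66) = 10791 and P(7, 67) = 11122; 10878 is not s-gonal.
s = 10: P(10, 52) = 10660 and P(10, 53) = 11077; 10878 is not s-gonal.
s = 11: P(11, 49) = 10633 and P(11, 50) = 11075; 10878 is not s-gonal.
s = 12: P(12, 47) = 10857 and P(12, 48) = 11328; 10878 is not s-gonal.
Hits: s ∈ {6} → 1.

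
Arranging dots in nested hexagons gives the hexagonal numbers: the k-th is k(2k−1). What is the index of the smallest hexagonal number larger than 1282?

Solve n(2n−1) > 1282 for integer n.
The largest n with value ≤ 1282 is 25 (since 1225 ≤ 1282 < 1326), so the first above is n = 26, value 1326.

26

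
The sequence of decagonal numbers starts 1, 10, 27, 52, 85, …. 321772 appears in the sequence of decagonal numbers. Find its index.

284

Set n(4n−3) = 321772, giving 4n² − 3n − 321772 = 0.
So n = (3 + 2269) / 8 = 2272/8 = 284.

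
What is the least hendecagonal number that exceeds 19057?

Solve n(9n−7)/2 > 19057 for integer n.
The largest n with value ≤ 19057 is 65 (since 18785 ≤ 19057 < 19371), so the first above is n = 66, value 19371.

19371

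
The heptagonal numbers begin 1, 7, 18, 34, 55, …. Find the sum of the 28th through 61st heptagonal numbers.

Σ i(5i−3)/2 = (5Σi² − 3Σi) / 2 over i = 28..61.
Σi = 1891 − 378 = 1513 and Σi² = 77531 − 6930 = 70601.
(5·70601 − 3·1513) / 2 = 348466/2 = 174233.

174233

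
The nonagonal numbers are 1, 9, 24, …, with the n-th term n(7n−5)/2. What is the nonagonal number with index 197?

135339

The 197th nonagonal number is n(7n−5)/2 with n = 197.
197·(7·197 − 5)/2 = 197·1374/2 = 197·687 = 135339.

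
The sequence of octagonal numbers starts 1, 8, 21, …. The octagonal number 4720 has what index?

Set n(3n−2) = 4720, giving 3n² − 2n − 4720 = 0.
The discriminant is 4 + 12·4720 = 56644, and √56644 = 238.
So n = (2 + 238) / 6 = 240/6 = 40.

40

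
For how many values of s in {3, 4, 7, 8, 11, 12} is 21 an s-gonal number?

2

s = 3: P(3, 6) = 21. ✓
s = 4: P(4, 4) = 16 and P(4, 5) = 25; 21 is not s-gonal.
s = 7: P(7, 3) = 18 and P(7, 4) = 34; 21 is not s-gonal.
s = 8: P(8, 3) = 21. ✓
s = 11: P(11, 2) = 11 and P(11, 3) = 30; 21 is not s-gonal.
s = 12: P(12, 2) = 12 and P(12, 3) = 33; 21 is not s-gonal.
Hits: s ∈ {3, 8} → 2.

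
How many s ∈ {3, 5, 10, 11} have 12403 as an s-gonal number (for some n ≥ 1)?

s = 3: P(3, 157) = 12403. ✓
s = 5: P(5, 91) = 12376 and P(5, 92) = 12650; 12403 is not s-gonal.
s = 10: P(10, 56) = 12376 and P(10, 57) = 12825; 12403 is not s-gonal.
s = 11: P(11, 52) = 11986 and P(11, 53) = 12455; 12403 is not s-gonal.
Hits: s ∈ {3} → 1.

1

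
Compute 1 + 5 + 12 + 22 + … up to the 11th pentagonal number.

Σ i(3i−1)/2 = (3Σi² − Σi) / 2 over i = 1..11.
Σi = 66 and Σi² = 506.
(3·506 − 1·66) / 2 = 1452/2 = 726.

726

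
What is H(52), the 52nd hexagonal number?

52·(2·52 − 1) = 52·103 = 5356.

5356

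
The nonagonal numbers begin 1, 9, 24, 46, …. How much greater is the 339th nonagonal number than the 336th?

7080

339·(7·339 − 5)/2 = 401376 and 336·(7·336 − 5)/2 = 394296.
Difference: 401376 − 394296 = 7080.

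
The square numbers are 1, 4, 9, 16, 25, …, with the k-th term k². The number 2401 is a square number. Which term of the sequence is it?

We need n² = 2401, so n = √2401 = 49.

49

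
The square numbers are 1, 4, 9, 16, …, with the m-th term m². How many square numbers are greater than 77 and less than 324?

The n-th square number is n².
Smallest index with value > 77: n = 9 (giving 81).
Largest index with value < 324: n = 17 (giving 289).
Indices 9 through 17: 9 terms.

9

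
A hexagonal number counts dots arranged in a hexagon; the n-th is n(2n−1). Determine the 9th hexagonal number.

The 9th hexagonal number is n(2n−1) with n = 9.
9·(2·9 − 1) = 9·17 = 153.

153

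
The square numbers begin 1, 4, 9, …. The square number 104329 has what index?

323

We need n² = 104329, so n = √104329 = 323.
Check: 323² = 104329. ✓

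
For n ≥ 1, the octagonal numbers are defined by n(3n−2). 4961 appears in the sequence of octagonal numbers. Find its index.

41

Set n(3n−2) = 4961, giving 3n² − 2n − 4961 = 0.
So n = (2 + 244) / 6 = 246/6 = 41.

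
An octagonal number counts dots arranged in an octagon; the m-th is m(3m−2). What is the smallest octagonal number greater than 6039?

Solve n(3n−2) > 6039 for integer n.
The largest n with value ≤ 6039 is 45 (since 5985 ≤ 6039 < 6256), so the first above is n = 46, value 6256.

6256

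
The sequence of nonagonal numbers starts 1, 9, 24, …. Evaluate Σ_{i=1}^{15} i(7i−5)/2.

4040

Σ i(7i−5)/2 = (7Σi² − 5Σi) / 2 over i = 1..15.
Σi = 120 and Σi² = 1240.
(7·1240 − 5·120) / 2 = 8080/2 = 4040.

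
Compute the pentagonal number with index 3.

12

3·(3·3 − 1)/2 = 3·8/2 = 3·4 = 12.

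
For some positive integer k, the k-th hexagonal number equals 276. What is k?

12

Set n(2n−1) = 276, giving 2n² − n − 276 = 0.
The discriminant is 1 + 8·276 = 2209, and √2209 = 47.
So n = (1 + 47) / 4 = 48/4 = 12.
Check: 12·(2·12 − 1) = 276. ✓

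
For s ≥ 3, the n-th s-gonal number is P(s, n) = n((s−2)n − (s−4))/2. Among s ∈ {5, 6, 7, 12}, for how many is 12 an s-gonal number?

s = 5: P(5, 3) = 12. ✓
s = 6: P(6, 2) = 6 and P(6, 3) = 15; 12 is not s-gonal.
s = 7: P(7, 2) = 7 and P(7, 3) = 18; 12 is not s-gonal.
s = 12: P(12, 2) = 12. ✓
Hits: s ∈ {5, 12} → 2.

2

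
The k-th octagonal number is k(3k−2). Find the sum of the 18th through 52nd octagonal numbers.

136885

Σ i(3i−2) = 3Σi² − 2Σi over i = 18..52.
Σi = 1378 − 153 = 1225 and Σi² = 48230 − 1785 = 46445.
3·46445 − 2·1225 = 136885.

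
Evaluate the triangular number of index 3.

6

The 3rd triangular number is n(n+1)/2 with n = 3.
3·4/2 = 12/2 = 6.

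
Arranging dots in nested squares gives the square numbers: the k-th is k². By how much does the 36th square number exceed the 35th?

71

n² − (n−1)² = 2n − 1, so 36² − 35² = 2·36 − 1 = 71.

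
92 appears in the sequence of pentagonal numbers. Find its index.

8

Set n(3n−1)/2 = 92, giving 3n² − n − 184 = 0.
The discriminant is 1 + 24·92 = 2209, and √2209 = 47.
So n = (1 + 47) / 6 = 48/6 = 8.
Check: 8·(3·8 − 1)/2 = 92. ✓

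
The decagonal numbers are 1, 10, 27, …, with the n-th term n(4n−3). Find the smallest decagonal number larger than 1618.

1701

Solve n(4n−3) > 1618 for integer n.
The largest n with value ≤ 1618 is 20 (since 1540 ≤ 1618 < 1701), so the first above is n = 21, value 1701.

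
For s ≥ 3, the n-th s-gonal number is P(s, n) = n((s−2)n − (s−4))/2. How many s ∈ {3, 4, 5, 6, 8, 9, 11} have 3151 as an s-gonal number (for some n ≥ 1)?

1

s = 3: P(3, 78) = 3081 and P(3, 79) = 3160; 3151 is not s-gonal.
s = 4: P(4, 56) = 3136 and P(4, 57) = 3249; 3151 is not s-gonal.
s = 5: P(5, 46) = 3151. ✓
s = 6: P(6, 39) = 3003 and P(6, 40) = 3160; 3151 is not s-gonal.
s = 8: P(8, 32) = 3008 and P(8, 33) = 3201; 3151 is not s-gonal.
s = 9: P(9, 30) = 3075 and P(9, 31) = 3286; 3151 is not s-gonal.
s = 11: P(11, 26) = 2951 and P(11, 27) = 3186; 3151 is not s-gonal.
Hits: s ∈ {5} → 1.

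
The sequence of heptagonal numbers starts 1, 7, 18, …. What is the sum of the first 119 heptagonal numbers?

Σ i(5i−3)/2 = (5Σi² − 3Σi) / 2 over i = 1..119.
Σi = 7140 and Σi² = 568820.
(5·568820 − 3·7140) / 2 = 2822680/2 = 1411340.

1411340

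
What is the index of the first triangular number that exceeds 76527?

Solve n(n+1)/2 > 76527 for integer n.
The largest n with value ≤ 76527 is 390 (since 76245 ≤ 76527 < 76636), so the first above is n = 391, value 76636.

391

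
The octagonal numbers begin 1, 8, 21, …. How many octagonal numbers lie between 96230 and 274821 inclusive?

The n-th octagonal number is n(3n−2).
Smallest index with value ≥ 96230: n = 180 (giving 96840).
Largest index with value ≤ 274821: n = 303 (giving 274821).
Indices 180 through 303: 124 terms.

124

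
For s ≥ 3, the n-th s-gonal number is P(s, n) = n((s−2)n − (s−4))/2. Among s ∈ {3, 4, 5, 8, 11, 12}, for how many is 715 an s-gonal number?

s = 3: P(3, 37) = 703 and P(3, 38) = 741; 715 is not s-gonal.
s = 4: P(4, 26) = 676 and P(4, 27) = 729; 715 is not s-gonal.
s = 5: P(5, 22) = 715. ✓
s = 8: P(8, 15) = 645 and P(8, 16) = 736; 715 is not s-gonal.
s = 11: P(11, 13) = 715. ✓
s = 12: P(12, 12) = 672 and P(12, 13) = 793; 715 is not s-gonal.
Hits: s ∈ {5, 11} → 2.

2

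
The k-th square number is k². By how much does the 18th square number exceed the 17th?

35

n² − (n−1)² = 2n − 1, so 18² − 17² = 2·18 − 1 = 35.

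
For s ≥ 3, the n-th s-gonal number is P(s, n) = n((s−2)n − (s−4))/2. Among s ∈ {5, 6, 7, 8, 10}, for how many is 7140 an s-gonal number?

s = 5: P(5, 69) = 7107 and P(5, 70) = 7315; 7140 is not s-gonal.
s = 6: P(6, 60) = 7140. ✓
s = 7: P(7, 53) = 6943 and P(7, 54) = 7209; 7140 is not s-gonal.
s = 8: P(8, 49) = 7105 and P(8, 50) = 7400; 7140 is not s-gonal.
s = 10: P(10, 42) = 6930 and P(10, 43) = 7267; 7140 is not s-gonal.
Hits: s ∈ {6} → 1.

1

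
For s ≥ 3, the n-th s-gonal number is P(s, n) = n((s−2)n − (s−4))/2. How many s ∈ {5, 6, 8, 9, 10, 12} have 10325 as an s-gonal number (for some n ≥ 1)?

1

s = 5: P(5, 83) = 10292 and P(5, 84) = 10542; 10325 is not s-gonal.
s = 6: P(6, 72) = 10296 and P(6, 73) = 10585; 10325 is not s-gonal.
s = 8: P(8, 59) = 10325. ✓
s = 9: P(9, 54) = 10071 and P(9, 55) = 10450; 10325 is not s-gonal.
s = 10: P(10, 51) = 10251 and P(10, 52) = 10660; 10325 is not s-gonal.
s = 12: P(12, 45) = 9945 and P(12, 46) = 10396; 10325 is not s-gonal.
Hits: s ∈ {8} → 1.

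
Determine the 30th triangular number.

30·31/2 = 930/2 = 465.

465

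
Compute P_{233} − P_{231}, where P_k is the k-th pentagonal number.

233·(3·233 − 1)/2 = 81317 and 231·(3·231 − 1)/2 = 79926.
Difference: 81317 − 79926 = 1391.

1391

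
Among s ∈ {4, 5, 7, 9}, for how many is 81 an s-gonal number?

2

s = 4: P(4, 9) = 81. ✓
s = 5: P(5, 7) = 70 and P(5, 8) = 92; 81 is not s-gonal.
s = 7: P(7, 6) = 81. ✓
s = 9: P(9, 5) = 75 and P(9, 6) = 111; 81 is not s-gonal.
Hits: s ∈ {4, 7} → 2.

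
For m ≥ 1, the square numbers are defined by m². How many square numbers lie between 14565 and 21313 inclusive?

25

The n-th square number is n².
Smallest index with value ≥ 14565: n = 121 (giving 14641).
Largest index with value ≤ 21313: n = 145 (giving 21025).
Indices 121 through 145: 25 terms.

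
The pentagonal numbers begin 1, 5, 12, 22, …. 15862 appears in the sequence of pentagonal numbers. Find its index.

103

Set n(3n−1)/2 = 15862, giving 3n² − n − 31724 = 0.
The discriminant is 1 + 24·15862 = 380689, and √380689 = 617.
So n = (1 + 617) / 6 = 618/6 = 103.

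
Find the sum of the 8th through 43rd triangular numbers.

Σ i(i+1)/2 = (Σi² + Σi) / 2 over i = 8..43.
Σi = 946 − 28 = 918 and Σi² = 27434 − 140 = 27294.
(1·27294 + 1·918) / 2 = 28212/2 = 14106.

14106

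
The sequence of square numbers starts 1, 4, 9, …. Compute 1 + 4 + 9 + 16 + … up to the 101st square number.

348551

Σ_{i=1}^{101} i² = 101·102·203/6 = 348551.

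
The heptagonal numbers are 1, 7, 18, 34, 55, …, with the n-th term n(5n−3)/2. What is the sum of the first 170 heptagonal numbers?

Σ i(5i−3)/2 = (5Σi² − 3Σi) / 2 over i = 1..170.
Σi = 14535 and Σi² = 1652145.
(5·1652145 − 3·14535) / 2 = 8217120/2 = 4108560.

4108560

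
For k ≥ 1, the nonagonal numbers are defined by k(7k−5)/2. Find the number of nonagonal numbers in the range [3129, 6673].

The n-th nonagonal number is n(7n−5)/2.
Smallest index with value ≥ 3129: n = 31 (giving 3286).
Largest index with value ≤ 6673: n = 44 (giving 6666).
Indices 31 through 44: 14 terms.

14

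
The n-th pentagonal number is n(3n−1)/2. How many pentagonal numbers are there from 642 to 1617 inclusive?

13

The n-th pentagonal number is n(3n−1)/2.
Smallest index with value ≥ 642: n = 21 (giving 651).
Largest index with value ≤ 1617: n = 33 (giving 1617).
Indices 21 through 33: 13 terms.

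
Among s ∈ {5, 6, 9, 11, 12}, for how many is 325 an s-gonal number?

2

s = 5: P(5, 14) = 287 and P(5, 15) = 330; 325 is not s-gonal.
s = 6: P(6, 13) = 325. ✓
s = 9: P(9, 10) = 325. ✓
s = 11: P(11, 8) = 260 and P(11, 9) = 333; 325 is not s-gonal.
s = 12: P(12, 8) = 288 and P(12, 9) = 369; 325 is not s-gonal.
Hits: s ∈ {6, 9} → 2.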